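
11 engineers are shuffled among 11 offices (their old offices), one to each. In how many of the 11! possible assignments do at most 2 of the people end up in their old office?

# with exactly i fixed is C(11,i)·!(11-i); sum over i=0..2:
  i=0: C(11,0)·!11 = 1·14684570 = 14684570
  i=1: C(11,1)·!10 = 11·1334961 = 14684571
  i=2: C(11,2)·!9 = 55·133496 = 7342280
Total = 36711421.

36711421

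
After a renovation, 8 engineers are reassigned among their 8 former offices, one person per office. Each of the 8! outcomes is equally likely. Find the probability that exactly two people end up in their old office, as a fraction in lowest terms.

53/288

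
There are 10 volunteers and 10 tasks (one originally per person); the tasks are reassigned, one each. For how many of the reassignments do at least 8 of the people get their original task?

46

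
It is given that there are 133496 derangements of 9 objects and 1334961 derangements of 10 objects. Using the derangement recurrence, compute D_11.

D_11 = (11-1)·(D_10 + D_9) = 10·(1334961 + 133496) = 10·1468457 = 14684570.

14684570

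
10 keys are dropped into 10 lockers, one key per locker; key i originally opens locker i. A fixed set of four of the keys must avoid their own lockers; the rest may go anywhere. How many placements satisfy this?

2399760

Let A_j be the event that the j-th constrained one is fixed. By inclusion-exclusion over the 4 events:
Σ_{j=0}^{4} (-1)^j C(4,j)(10-j)!
= C(4,0)·10! - C(4,1)·9! + C(4,2)·8! - C(4,3)·7! + C(4,4)·6!
= 3628800 - 1451520 + 241920 - 20160 + 720
= 2399760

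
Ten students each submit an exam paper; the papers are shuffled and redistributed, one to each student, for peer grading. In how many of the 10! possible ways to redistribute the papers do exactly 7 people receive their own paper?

240

Choose which 7 of the 10 are fixed: C(10,7) = 120.
The other 3 form a derangement: !3 = 2.
Total: 120 × 2 = 240.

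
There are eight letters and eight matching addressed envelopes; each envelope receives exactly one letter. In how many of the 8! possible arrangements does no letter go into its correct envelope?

Use !n = (n-1)(!(n-1) + !(n-2)).
!8 = 7·(1854 + 265) = 7·2119 = 14833

14833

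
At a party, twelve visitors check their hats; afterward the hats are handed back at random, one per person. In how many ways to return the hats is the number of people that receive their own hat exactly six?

244860

Pick the 6 fixed positions: C(12,6) = 924 ways.
The remaining 6 must be deranged: !6 = 265.
Total: 924 × 265 = 244860.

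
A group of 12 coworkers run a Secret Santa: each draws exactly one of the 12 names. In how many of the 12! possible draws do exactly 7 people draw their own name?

Pick the 7 fixed positions: C(12,7) = 792 ways.
The other 5 form a derangement: !5 = 44.
Total: 792 × 44 = 34848.

34848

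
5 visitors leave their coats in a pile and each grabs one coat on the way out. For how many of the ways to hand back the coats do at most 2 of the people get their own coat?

109

# with exactly i fixed is C(5,i)·!(5-i); sum over i=0..2:
  i=0: C(5,0)·!5 = 1·44 = 44
  i=1: C(5,1)·!4 = 5·9 = 45
  i=2: C(5,2)·!3 = 10·2 = 20
Total = 109.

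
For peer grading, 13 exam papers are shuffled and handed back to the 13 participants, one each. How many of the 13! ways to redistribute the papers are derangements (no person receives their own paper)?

2290792932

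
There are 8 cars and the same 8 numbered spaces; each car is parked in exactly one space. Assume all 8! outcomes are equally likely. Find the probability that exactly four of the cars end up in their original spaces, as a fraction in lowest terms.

1/64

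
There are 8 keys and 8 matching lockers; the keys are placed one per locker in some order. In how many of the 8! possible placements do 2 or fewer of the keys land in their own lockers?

Sum C(8,i)·!(8-i) for i = 0..2:
  i=0: C(8,0)·!8 = 1·14833 = 14833
  i=1: C(8,1)·!7 = 8·1854 = 14832
  i=2: C(8,2)·!6 = 28·265 = 7420
Total = 37085.

37085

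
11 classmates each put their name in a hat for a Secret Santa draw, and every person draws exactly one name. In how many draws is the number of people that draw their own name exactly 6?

20328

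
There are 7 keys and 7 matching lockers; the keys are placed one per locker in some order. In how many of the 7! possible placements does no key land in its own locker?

!7 = 7! · Σ_{k=0}^{7} (-1)^k/k!
= 7! - 7!/1! + 7!/2! - 7!/3! + 7!/4! - 7!/5! + 7!/6! - 7!/7!
= 5040 - 5040 + 2520 - 840 + 210 - 42 + 7 - 1
= 1854

1854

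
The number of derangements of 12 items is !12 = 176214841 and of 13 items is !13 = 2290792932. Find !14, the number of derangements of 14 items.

32071101049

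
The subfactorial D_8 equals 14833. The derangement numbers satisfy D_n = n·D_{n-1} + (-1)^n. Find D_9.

133496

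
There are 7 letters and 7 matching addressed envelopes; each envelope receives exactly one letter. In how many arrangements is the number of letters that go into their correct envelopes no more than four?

Sum C(7,i)·!(7-i) for i = 0..4:
  i=0: C(7,0)·!7 = 1·1854 = 1854
  i=1: C(7,1)·!6 = 7·265 = 1855
  i=2: C(7,2)·!5 = 21·44 = 924
  i=3: C(7,3)·!4 = 35·9 = 315
  i=4: C(7,4)·!3 = 35·2 = 70
Total = 5018.

5018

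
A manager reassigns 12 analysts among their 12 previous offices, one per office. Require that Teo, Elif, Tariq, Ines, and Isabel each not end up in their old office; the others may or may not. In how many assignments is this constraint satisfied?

Inclusion-exclusion on the 5 forbidden self-matches:
Σ_{j=0}^{5} (-1)^j C(5,j)(12-j)!
= C(5,0)·12! - C(5,1)·11! + C(5,2)·10! - C(5,3)·9! + C(5,4)·8! - C(5,5)·7!
= 479001600 - 199584000 + 36288000 - 3628800 + 201600 - 5040
= 312273360

312273360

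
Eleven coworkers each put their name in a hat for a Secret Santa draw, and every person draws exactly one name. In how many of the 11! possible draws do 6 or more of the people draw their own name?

23684

# with exactly i fixed is C(11,i)·!(11-i); sum over i=6..11:
  i=6: C(11,6)·!5 = 462·44 = 20328
  i=7: C(11,7)·!4 = 330·9 = 2970
  i=8: C(11,8)·!3 = 165·2 = 330
  i=9: C(11,9)·!2 = 55·1 = 55
  i=10: C(11,10)·!1 = 11·0 = 0
  i=11: C(11,11)·!0 = 1·1 = 1
Total = 23684.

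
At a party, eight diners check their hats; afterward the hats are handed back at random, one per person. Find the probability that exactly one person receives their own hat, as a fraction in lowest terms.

Favorable outcomes: C(8,1)·!7 = 8·1854 = 14832.
Total outcomes: 8! = 40320.
Probability = 14832/40320 = 103/280.

103/280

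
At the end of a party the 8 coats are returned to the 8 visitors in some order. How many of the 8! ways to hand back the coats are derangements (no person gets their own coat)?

!8 = 8! · Σ_{k=0}^{8} (-1)^k/k!
= 8! - 8!/1! + 8!/2! - 8!/3! + 8!/4! - 8!/5! + 8!/6! - 8!/7! + 8!/8!
= 40320 - 40320 + 20160 - 6720 + 1680 - 336 + 56 - 8 + 1
= 14833

14833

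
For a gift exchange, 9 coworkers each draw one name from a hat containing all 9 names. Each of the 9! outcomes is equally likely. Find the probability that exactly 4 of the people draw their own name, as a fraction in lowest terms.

11/720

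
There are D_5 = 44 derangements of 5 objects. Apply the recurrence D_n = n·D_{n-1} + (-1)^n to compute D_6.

D_6 = 6·44 + 1 = 265.

265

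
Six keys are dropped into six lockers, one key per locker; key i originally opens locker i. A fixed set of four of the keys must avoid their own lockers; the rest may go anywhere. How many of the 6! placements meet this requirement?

Let A_j be the event that the j-th constrained one is fixed. By inclusion-exclusion over the 4 events:
Σ_{j=0}^{4} (-1)^j C(4,j)(6-j)!
= C(4,0)·6! - C(4,1)·5! + C(4,2)·4! - C(4,3)·3! + C(4,4)·2!
= 720 - 480 + 144 - 24 + 2
= 362

362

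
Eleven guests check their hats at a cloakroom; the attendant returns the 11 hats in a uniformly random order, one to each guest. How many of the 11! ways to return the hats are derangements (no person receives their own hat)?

14684570

Use !n = n·!(n-1) + (-1)^n.
!11 = 11·1334961 - 1 = 14684570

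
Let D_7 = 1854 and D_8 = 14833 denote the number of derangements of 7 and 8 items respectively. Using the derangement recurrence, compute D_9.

133496

D_9 = (9-1)·(D_8 + D_7) = 8·(14833 + 1854) = 8·16687 = 133496.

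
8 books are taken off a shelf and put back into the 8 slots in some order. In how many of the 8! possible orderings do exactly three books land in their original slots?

Choose which 3 of the 8 are fixed: C(8,3) = 56.
The remaining 5 must be deranged: !5 = 44.
Total: 56 × 44 = 2464.

2464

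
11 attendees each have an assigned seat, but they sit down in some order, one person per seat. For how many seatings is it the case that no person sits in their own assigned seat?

!11 is the nearest integer to 11!/e.
11! = 39916800, and 39916800/e ≈ 14684570.08, so !11 = 14684570.

14684570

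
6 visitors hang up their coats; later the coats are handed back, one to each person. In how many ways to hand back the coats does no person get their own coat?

265

!6 = 6! · Σ_{k=0}^{6} (-1)^k/k!
= 6! - 6!/1! + 6!/2! - 6!/3! + 6!/4! - 6!/5! + 6!/6!
= 720 - 720 + 360 - 120 + 30 - 6 + 1
= 265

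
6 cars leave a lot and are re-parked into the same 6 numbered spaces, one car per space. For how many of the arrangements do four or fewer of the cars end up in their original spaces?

719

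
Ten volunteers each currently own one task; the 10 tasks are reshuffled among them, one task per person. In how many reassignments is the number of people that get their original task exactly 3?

222480

Pick the 3 fixed positions: C(10,3) = 120 ways.
The other 7 form a derangement: !7 = 1854.
Total: 120 × 1854 = 222480.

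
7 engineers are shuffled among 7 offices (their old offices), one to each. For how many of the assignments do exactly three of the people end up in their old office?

Choose which 3 of the 7 are fixed: C(7,3) = 35.
The other 4 form a derangement: !4 = 9.
Total: 35 × 9 = 315.

315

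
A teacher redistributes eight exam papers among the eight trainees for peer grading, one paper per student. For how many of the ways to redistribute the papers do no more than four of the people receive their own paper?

# with exactly i fixed is C(8,i)·!(8-i); sum over i=0..4:
  i=0: C(8,0)·!8 = 1·14833 = 14833
  i=1: C(8,1)·!7 = 8·1854 = 14832
  i=2: C(8,2)·!6 = 28·265 = 7420
  i=3: C(8,3)·!5 = 56·44 = 2464
  i=4: C(8,4)·!4 = 70·9 = 630
Total = 40179.

40179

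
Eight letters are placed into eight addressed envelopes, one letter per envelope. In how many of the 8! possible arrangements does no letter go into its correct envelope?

Recurrence: !8 = 8·!7 + (-1)^8.
!8 = 8·1854 + 1 = 14833

14833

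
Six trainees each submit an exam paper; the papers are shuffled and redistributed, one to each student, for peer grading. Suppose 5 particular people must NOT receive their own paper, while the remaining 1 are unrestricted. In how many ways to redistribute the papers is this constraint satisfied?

Let A_j be the event that the j-th constrained one is fixed. By inclusion-exclusion over the 5 events:
Σ_{j=0}^{5} (-1)^j C(5,j)(6-j)!
= C(5,0)·6! - C(5,1)·5! + C(5,2)·4! - C(5,3)·3! + C(5,4)·2! - C(5,5)·1!
= 720 - 600 + 240 - 60 + 10 - 1
= 309

309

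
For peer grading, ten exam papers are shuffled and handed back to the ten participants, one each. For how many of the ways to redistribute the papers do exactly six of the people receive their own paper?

1890

Choose which 6 of the 10 are fixed: C(10,6) = 210.
The remaining 4 must be deranged: !4 = 9.
Total: 210 × 9 = 1890.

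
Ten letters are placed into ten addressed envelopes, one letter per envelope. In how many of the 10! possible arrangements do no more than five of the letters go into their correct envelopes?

3626624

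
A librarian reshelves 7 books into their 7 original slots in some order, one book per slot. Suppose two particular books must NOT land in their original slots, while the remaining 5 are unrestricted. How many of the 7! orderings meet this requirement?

3720

Let A_j be the event that the j-th constrained one is fixed. By inclusion-exclusion over the 2 events:
Σ_{j=0}^{2} (-1)^j C(2,j)(7-j)!
= C(2,0)·7! - C(2,1)·6! + C(2,2)·5!
= 5040 - 1440 + 120
= 3720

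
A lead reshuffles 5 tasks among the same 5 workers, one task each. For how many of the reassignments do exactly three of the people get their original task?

10

Choose which 3 of the 5 are fixed: C(5,3) = 10.
The remaining 2 must be deranged: !2 = 1.
Total: 10 × 1 = 10.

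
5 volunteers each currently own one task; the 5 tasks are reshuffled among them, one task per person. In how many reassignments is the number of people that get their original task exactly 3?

Pick the 3 fixed positions: C(5,3) = 10 ways.
The other 2 form a derangement: !2 = 1.
Total: 10 × 1 = 10.

10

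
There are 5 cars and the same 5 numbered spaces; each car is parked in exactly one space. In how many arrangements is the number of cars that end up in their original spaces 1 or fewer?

# with exactly i fixed is C(5,i)·!(5-i); sum over i=0..1:
  i=0: C(5,0)·!5 = 1·44 = 44
  i=1: C(5,1)·!4 = 5·9 = 45
Total = 89.

89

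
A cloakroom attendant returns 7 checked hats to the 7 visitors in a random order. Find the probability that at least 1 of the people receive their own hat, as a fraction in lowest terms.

177/280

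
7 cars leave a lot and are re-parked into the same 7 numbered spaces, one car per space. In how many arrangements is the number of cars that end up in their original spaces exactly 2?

924

Pick the 2 fixed positions: C(7,2) = 21 ways.
The other 5 form a derangement: !5 = 44.
Total: 21 × 44 = 924.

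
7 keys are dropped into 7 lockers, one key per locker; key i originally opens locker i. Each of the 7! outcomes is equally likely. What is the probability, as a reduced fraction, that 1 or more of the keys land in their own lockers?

177/280

Favorable outcomes: Σ_{i≥1} C(7,i)·!(7-i) = 7·265 + 21·44 + 35·9 + 35·2 + 21·1 + 7·0 + 1·1 = 3186.
Total outcomes: 7! = 5040.
Probability = 3186/5040 = 177/280.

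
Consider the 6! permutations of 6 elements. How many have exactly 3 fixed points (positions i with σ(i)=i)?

Pick the 3 fixed positions: C(6,3) = 20 ways.
The remaining 3 must be deranged: !3 = 2.
Total: 20 × 2 = 40.

40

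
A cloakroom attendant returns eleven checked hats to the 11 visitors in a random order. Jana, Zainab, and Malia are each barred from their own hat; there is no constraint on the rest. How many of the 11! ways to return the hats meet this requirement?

30078720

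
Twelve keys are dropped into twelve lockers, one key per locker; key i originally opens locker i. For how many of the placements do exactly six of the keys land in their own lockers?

244860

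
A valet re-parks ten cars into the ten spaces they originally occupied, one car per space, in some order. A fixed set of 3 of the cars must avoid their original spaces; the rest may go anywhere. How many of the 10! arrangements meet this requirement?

2656080

Inclusion-exclusion on the 3 forbidden self-matches:
Σ_{j=0}^{3} (-1)^j C(3,j)(10-j)!
= C(3,0)·10! - C(3,1)·9! + C(3,2)·8! - C(3,3)·7!
= 3628800 - 1088640 + 120960 - 5040
= 2656080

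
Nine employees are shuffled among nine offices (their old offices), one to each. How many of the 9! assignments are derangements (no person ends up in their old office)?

133496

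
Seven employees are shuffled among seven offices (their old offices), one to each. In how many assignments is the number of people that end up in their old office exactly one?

Pick the single fixed position: C(7,1) = 7 ways.
The remaining 6 must be deranged: !6 = 265.
Total: 7 × 265 = 1855.

1855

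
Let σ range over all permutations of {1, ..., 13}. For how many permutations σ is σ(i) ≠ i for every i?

Recurrence: !13 = 12·(!12 + !11).
!13 = 12·(176214841 + 14684570) = 12·190899411 = 2290792932

2290792932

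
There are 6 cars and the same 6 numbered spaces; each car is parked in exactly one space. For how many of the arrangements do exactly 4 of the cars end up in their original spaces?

Pick the 4 fixed positions: C(6,4) = 15 ways.
The other 2 form a derangement: !2 = 1.
Total: 15 × 1 = 15.

15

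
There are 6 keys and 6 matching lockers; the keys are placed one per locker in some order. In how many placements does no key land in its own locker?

265

The subfactorial !6 = [6!/e] (nearest integer).
6! = 720, and 720/e ≈ 264.87, so !6 = 265.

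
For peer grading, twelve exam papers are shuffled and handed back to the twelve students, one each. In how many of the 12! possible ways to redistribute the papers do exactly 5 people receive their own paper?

Choose which 5 of the 12 are fixed: C(12,5) = 792.
The other 7 form a derangement: !7 = 1854.
Total: 792 × 1854 = 1468368.

1468368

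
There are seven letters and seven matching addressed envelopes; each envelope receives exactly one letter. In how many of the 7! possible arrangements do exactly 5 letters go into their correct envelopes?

21

Choose which 5 of the 7 are fixed: C(7,5) = 21.
The remaining 2 must be deranged: !2 = 1.
Total: 21 × 1 = 21.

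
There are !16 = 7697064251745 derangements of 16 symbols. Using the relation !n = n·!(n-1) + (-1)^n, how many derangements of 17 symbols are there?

!17 = 17·7697064251745 - 1 = 130850092279664.

130850092279664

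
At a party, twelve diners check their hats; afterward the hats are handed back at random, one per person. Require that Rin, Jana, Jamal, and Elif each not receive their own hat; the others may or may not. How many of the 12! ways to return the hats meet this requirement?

339696000

Let A_j be the event that the j-th constrained one is fixed. By inclusion-exclusion over the 4 events:
Σ_{j=0}^{4} (-1)^j C(4,j)(12-j)!
= C(4,0)·12! - C(4,1)·11! + C(4,2)·10! - C(4,3)·9! + C(4,4)·8!
= 479001600 - 159667200 + 21772800 - 1451520 + 40320
= 339696000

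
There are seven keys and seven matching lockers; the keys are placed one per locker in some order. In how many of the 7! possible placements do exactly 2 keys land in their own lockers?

924

Pick the 2 fixed positions: C(7,2) = 21 ways.
The remaining 5 must be deranged: !5 = 44.
Total: 21 × 44 = 924.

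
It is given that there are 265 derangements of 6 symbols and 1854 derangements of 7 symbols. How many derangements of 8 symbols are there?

14833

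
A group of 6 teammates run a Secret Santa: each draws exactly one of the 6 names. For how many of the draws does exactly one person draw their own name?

Choose which one of the 6 is fixed: C(6,1) = 6.
The remaining 5 must be deranged: !5 = 44.
Total: 6 × 44 = 264.

264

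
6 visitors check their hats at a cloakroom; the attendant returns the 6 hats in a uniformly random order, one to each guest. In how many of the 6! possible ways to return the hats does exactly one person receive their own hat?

Choose which one of the 6 is fixed: C(6,1) = 6.
The remaining 5 must be deranged: !5 = 44.
Total: 6 × 44 = 264.

264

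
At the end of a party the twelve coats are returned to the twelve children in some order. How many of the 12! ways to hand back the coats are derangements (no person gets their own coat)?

By inclusion-exclusion, !12 = Σ (-1)^k · 12!/k! for k=0..12
= 12! - 12!/1! + 12!/2! - 12!/3! + 12!/4! - 12!/5! + 12!/6! - 12!/7! + 12!/8! - 12!/9! + 12!/10! - 12!/11! + 12!/12!
= 479001600 - 479001600 + 239500800 - 79833600 + 19958400 - 3991680 + 665280 - 95040 + 11880 - 1320 + 132 - 12 + 1
= 176214841

176214841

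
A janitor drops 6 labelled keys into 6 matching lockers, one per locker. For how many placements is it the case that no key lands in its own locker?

265

The number of derangements of 6 is !6 = Σ_{k=0}^{6} (-1)^k·6!/k!
= 6! - 6!/1! + 6!/2! - 6!/3! + 6!/4! - 6!/5! + 6!/6!
= 720 - 720 + 360 - 120 + 30 - 6 + 1
= 265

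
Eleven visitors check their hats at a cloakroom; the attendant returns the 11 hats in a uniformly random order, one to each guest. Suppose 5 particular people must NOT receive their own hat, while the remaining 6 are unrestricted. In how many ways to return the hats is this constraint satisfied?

25022880

Let A_j be the event that the j-th constrained one is fixed. By inclusion-exclusion over the 5 events:
Σ_{j=0}^{5} (-1)^j C(5,j)(11-j)!
= C(5,0)·11! - C(5,1)·10! + C(5,2)·9! - C(5,3)·8! + C(5,4)·7! - C(5,5)·6!
= 39916800 - 18144000 + 3628800 - 403200 + 25200 - 720
= 25022880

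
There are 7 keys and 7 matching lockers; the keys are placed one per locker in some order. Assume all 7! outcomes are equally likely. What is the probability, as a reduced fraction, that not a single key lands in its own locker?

103/280

Favorable outcomes: !7 = 1854.
Total outcomes: 7! = 5040.
Probability = 1854/5040 = 103/280.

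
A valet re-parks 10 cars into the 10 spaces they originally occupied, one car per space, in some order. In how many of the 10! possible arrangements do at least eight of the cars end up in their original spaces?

Sum C(10,i)·!(10-i) for i = 8..10:
  i=8: C(10,8)·!2 = 45·1 = 45
  i=9: C(10,9)·!1 = 10·0 = 0
  i=10: C(10,10)·!0 = 1·1 = 1
Total = 46.

46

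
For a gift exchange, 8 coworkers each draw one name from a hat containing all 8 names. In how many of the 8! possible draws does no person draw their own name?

14833

Recurrence: !8 = 7·(!7 + !6).
!8 = 7·(1854 + 265) = 7·2119 = 14833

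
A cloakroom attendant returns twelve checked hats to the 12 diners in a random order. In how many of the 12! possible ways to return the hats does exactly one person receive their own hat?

176214840

Choose which one of the 12 is fixed: C(12,1) = 12.
The other 11 form a derangement: !11 = 14684570.
Total: 12 × 14684570 = 176214840.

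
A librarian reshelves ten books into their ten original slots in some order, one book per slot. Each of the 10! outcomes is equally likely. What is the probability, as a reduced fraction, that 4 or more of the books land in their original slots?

34457/1814400

Favorable outcomes: Σ_{i≥4} C(10,i)·!(10-i) = 210·265 + 252·44 + 210·9 + 120·2 + 45·1 + 10·0 + 1·1 = 68914.
Total outcomes: 10! = 3628800.
Probability = 68914/3628800 = 34457/1814400.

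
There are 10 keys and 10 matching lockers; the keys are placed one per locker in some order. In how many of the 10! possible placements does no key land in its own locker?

1334961

By inclusion-exclusion, !10 = Σ (-1)^k · 10!/k! for k=0..10
= 10! - 10!/1! + 10!/2! - 10!/3! + 10!/4! - 10!/5! + 10!/6! - 10!/7! + 10!/8! - 10!/9! + 10!/10!
= 3628800 - 3628800 + 1814400 - 604800 + 151200 - 30240 + 5040 - 720 + 90 - 10 + 1
= 1334961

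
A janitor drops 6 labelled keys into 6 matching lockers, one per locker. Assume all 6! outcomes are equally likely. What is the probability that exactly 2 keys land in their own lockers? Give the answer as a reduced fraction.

Favorable outcomes: C(6,2)·!4 = 15·9 = 135.
Total outcomes: 6! = 720.
Probability = 135/720 = 3/16.

3/16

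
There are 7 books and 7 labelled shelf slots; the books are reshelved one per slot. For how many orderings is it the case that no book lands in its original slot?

1854

Recurrence: !7 = 6·(!6 + !5).
!7 = 6·(265 + 44) = 6·309 = 1854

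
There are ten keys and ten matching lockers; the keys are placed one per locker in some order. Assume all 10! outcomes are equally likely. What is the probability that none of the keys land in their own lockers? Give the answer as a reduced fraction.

Favorable outcomes: !10 = 1334961.
Total outcomes: 10! = 3628800.
Probability = 1334961/3628800 = 16481/44800.

16481/44800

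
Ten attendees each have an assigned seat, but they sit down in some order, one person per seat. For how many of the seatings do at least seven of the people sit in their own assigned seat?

# with exactly i fixed is C(10,i)·!(10-i); sum over i=7..10:
  i=7: C(10,7)·!3 = 120·2 = 240
  i=8: C(10,8)·!2 = 45·1 = 45
  i=9: C(10,9)·!1 = 10·0 = 0
  i=10: C(10,10)·!0 = 1·1 = 1
Total = 286.

286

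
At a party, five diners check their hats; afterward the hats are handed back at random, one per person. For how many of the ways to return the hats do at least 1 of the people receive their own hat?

76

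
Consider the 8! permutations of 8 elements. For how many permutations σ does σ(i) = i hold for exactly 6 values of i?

Choose which 6 of the 8 are fixed: C(8,6) = 28.
The remaining 2 must be deranged: !2 = 1.
Total: 28 × 1 = 28.

28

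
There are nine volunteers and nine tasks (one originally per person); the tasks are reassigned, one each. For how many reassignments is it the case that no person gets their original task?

133496

The subfactorial !9 = [9!/e] (nearest integer).
9! = 362880, and 362880/e ≈ 133496.09, so !9 = 133496.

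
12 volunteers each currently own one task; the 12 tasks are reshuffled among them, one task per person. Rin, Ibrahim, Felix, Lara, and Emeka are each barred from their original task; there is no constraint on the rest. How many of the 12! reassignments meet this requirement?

Inclusion-exclusion on the 5 forbidden self-matches:
Σ_{j=0}^{5} (-1)^j C(5,j)(12-j)!
= C(5,0)·12! - C(5,1)·11! + C(5,2)·10! - C(5,3)·9! + C(5,4)·8! - C(5,5)·7!
= 479001600 - 199584000 + 36288000 - 3628800 + 201600 - 5040
= 312273360

312273360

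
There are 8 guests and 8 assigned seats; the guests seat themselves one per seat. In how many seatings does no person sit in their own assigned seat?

14833

Recurrence: !8 = 7·(!7 + !6).
!8 = 7·(1854 + 265) = 7·2119 = 14833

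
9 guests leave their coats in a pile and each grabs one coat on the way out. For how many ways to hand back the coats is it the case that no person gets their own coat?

133496

!9 = 9! · Σ_{k=0}^{9} (-1)^k/k!
= 9! - 9!/1! + 9!/2! - 9!/3! + 9!/4! - 9!/5! + 9!/6! - 9!/7! + 9!/8! - 9!/9!
= 362880 - 362880 + 181440 - 60480 + 15120 - 3024 + 504 - 72 + 9 - 1
= 133496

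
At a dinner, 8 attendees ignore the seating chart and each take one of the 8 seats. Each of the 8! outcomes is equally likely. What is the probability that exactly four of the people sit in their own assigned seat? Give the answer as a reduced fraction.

1/64

Favorable outcomes: C(8,4)·!4 = 70·9 = 630.
Total outcomes: 8! = 40320.
Probability = 630/40320 = 1/64.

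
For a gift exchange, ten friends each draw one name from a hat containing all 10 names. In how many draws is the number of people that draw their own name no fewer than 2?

958879

Sum C(10,i)·!(10-i) for i = 2..10:
  i=2: C(10,2)·!8 = 45·14833 = 667485
  i=3: C(10,3)·!7 = 120·1854 = 222480
  i=4: C(10,4)·!6 = 210·265 = 55650
  i=5: C(10,5)·!5 = 252·44 = 11088
  i=6: C(10,6)·!4 = 210·9 = 1890
  i=7: C(10,7)·!3 = 120·2 = 240
  i=8: C(10,8)·!2 = 45·1 = 45
  i=9: C(10,9)·!1 = 10·0 = 0
  i=10: C(10,10)·!0 = 1·1 = 1
Total = 958879.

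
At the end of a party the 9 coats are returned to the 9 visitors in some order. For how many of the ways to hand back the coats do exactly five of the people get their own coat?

1134

Pick the 5 fixed positions: C(9,5) = 126 ways.
The other 4 form a derangement: !4 = 9.
Total: 126 × 9 = 1134.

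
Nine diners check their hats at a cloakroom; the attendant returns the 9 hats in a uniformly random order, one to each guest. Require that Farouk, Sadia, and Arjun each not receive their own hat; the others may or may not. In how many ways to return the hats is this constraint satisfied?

256320

Inclusion-exclusion on the 3 forbidden self-matches:
Σ_{j=0}^{3} (-1)^j C(3,j)(9-j)!
= C(3,0)·9! - C(3,1)·8! + C(3,2)·7! - C(3,3)·6!
= 362880 - 120960 + 15120 - 720
= 256320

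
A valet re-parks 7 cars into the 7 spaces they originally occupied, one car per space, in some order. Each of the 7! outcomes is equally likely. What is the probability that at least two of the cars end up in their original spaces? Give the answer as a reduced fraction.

1331/5040

Favorable outcomes: Σ_{i≥2} C(7,i)·!(7-i) = 21·44 + 35·9 + 35·2 + 21·1 + 7·0 + 1·1 = 1331.
Total outcomes: 7! = 5040.
Probability = 1331/5040 = 1331/5040.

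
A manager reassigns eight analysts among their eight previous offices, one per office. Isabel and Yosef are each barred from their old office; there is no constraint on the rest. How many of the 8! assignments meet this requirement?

Inclusion-exclusion on the 2 forbidden self-matches:
Σ_{j=0}^{2} (-1)^j C(2,j)(8-j)!
= C(2,0)·8! - C(2,1)·7! + C(2,2)·6!
= 40320 - 10080 + 720
= 30960

30960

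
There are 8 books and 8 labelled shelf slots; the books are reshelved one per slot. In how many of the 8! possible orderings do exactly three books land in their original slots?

Pick the 3 fixed positions: C(8,3) = 56 ways.
The remaining 5 must be deranged: !5 = 44.
Total: 56 × 44 = 2464.

2464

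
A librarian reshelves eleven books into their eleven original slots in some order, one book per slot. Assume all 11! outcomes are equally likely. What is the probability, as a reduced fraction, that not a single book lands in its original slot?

Favorable outcomes: !11 = 14684570.
Total outcomes: 11! = 39916800.
Probability = 14684570/39916800 = 1468457/3991680.

1468457/3991680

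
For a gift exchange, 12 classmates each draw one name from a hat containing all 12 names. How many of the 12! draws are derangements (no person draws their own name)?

The subfactorial !12 = [12!/e] (nearest integer).
12! = 479001600, and 479001600/e ≈ 176214840.93, so !12 = 176214841.

176214841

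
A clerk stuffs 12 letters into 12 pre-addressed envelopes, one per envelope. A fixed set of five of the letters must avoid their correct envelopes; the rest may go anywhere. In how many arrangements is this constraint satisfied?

Let A_j be the event that the j-th constrained one is fixed. By inclusion-exclusion over the 5 events:
Σ_{j=0}^{5} (-1)^j C(5,j)(12-j)!
= C(5,0)·12! - C(5,1)·11! + C(5,2)·10! - C(5,3)·9! + C(5,4)·8! - C(5,5)·7!
= 479001600 - 199584000 + 36288000 - 3628800 + 201600 - 5040
= 312273360

312273360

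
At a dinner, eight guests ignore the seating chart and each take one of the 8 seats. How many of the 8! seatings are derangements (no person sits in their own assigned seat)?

!8 = 8! · Σ_{k=0}^{8} (-1)^k/k!
= 8! - 8!/1! + 8!/2! - 8!/3! + 8!/4! - 8!/5! + 8!/6! - 8!/7! + 8!/8!
= 40320 - 40320 + 20160 - 6720 + 1680 - 336 + 56 - 8 + 1
= 14833

14833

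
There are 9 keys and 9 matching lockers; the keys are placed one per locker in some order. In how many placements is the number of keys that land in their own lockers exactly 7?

Choose which 7 of the 9 are fixed: C(9,7) = 36.
The other 2 form a derangement: !2 = 1.
Total: 36 × 1 = 36.

36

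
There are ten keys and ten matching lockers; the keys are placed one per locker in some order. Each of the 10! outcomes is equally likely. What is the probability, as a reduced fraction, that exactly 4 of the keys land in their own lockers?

Favorable outcomes: C(10,4)·!6 = 210·265 = 55650.
Total outcomes: 10! = 3628800.
Probability = 55650/3628800 = 53/3456.

53/3456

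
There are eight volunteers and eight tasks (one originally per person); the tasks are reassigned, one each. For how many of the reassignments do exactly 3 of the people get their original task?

2464

Pick the 3 fixed positions: C(8,3) = 56 ways.
The other 5 form a derangement: !5 = 44.
Total: 56 × 44 = 2464.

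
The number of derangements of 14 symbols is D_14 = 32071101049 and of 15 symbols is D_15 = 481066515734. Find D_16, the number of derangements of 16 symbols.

7697064251745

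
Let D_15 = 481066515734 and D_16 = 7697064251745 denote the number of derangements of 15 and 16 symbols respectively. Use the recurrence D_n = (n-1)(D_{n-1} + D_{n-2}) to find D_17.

130850092279664

D_17 = (17-1)·(D_16 + D_15) = 16·(7697064251745 + 481066515734) = 16·8178130767479 = 130850092279664.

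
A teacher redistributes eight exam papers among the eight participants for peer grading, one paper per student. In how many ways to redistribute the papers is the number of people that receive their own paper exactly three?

Pick the 3 fixed positions: C(8,3) = 56 ways.
The remaining 5 must be deranged: !5 = 44.
Total: 56 × 44 = 2464.

2464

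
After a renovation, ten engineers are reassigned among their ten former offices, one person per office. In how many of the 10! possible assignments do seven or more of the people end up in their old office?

Sum C(10,i)·!(10-i) for i = 7..10:
  i=7: C(10,7)·!3 = 120·2 = 240
  i=8: C(10,8)·!2 = 45·1 = 45
  i=9: C(10,9)·!1 = 10·0 = 0
  i=10: C(10,10)·!0 = 1·1 = 1
Total = 286.

286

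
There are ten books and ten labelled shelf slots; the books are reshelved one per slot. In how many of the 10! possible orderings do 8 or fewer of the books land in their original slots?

# with exactly i fixed is C(10,i)·!(10-i); sum over i=0..8:
  i=0: C(10,0)·!10 = 1·1334961 = 1334961
  i=1: C(10,1)·!9 = 10·133496 = 1334960
  i=2: C(10,2)·!8 = 45·14833 = 667485
  i=3: C(10,3)·!7 = 120·1854 = 222480
  i=4: C(10,4)·!6 = 210·265 = 55650
  i=5: C(10,5)·!5 = 252·44 = 11088
  i=6: C(10,6)·!4 = 210·9 = 1890
  i=7: C(10,7)·!3 = 120·2 = 240
  i=8: C(10,8)·!2 = 45·1 = 45
Total = 3628799.

3628799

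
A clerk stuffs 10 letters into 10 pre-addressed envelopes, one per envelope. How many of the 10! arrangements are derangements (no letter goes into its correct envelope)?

The subfactorial !10 = [10!/e] (nearest integer).
10! = 3628800, and 3628800/e ≈ 1334960.92, so !10 = 1334961.

1334961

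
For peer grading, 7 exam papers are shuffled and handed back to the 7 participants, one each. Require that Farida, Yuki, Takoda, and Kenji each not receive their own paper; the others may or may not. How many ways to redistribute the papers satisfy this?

Let A_j be the event that the j-th constrained one is fixed. By inclusion-exclusion over the 4 events:
Σ_{j=0}^{4} (-1)^j C(4,j)(7-j)!
= C(4,0)·7! - C(4,1)·6! + C(4,2)·5! - C(4,3)·4! + C(4,4)·3!
= 5040 - 2880 + 720 - 96 + 6
= 2790

2790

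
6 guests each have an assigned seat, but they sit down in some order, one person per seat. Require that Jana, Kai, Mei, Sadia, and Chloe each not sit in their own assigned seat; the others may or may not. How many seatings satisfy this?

309

Let A_j be the event that the j-th constrained one is fixed. By inclusion-exclusion over the 5 events:
Σ_{j=0}^{5} (-1)^j C(5,j)(6-j)!
= C(5,0)·6! - C(5,1)·5! + C(5,2)·4! - C(5,3)·3! + C(5,4)·2! - C(5,5)·1!
= 720 - 600 + 240 - 60 + 10 - 1
= 309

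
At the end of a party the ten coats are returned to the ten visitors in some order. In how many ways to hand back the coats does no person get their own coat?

1334961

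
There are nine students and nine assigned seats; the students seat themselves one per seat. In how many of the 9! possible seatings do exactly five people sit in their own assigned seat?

1134

Choose which 5 of the 9 are fixed: C(9,5) = 126.
The remaining 4 must be deranged: !4 = 9.
Total: 126 × 9 = 1134.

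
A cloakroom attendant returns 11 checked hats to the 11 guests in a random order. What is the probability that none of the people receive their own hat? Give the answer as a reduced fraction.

Favorable outcomes: !11 = 14684570.
Total outcomes: 11! = 39916800.
Probability = 14684570/39916800 = 1468457/3991680.

1468457/3991680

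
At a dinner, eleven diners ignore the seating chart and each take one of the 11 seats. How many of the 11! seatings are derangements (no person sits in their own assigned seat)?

The number of derangements of 11 is !11 = Σ_{k=0}^{11} (-1)^k·11!/k!
= 11! - 11!/1! + 11!/2! - 11!/3! + 11!/4! - 11!/5! + 11!/6! - 11!/7! + 11!/8! - 11!/9! + 11!/10! - 11!/11!
= 39916800 - 39916800 + 19958400 - 6652800 + 1663200 - 332640 + 55440 - 7920 + 990 - 110 + 11 - 1
= 14684570

14684570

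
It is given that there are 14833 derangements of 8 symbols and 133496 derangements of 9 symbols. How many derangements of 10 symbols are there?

1334961

D_10 = (10-1)·(D_9 + D_8) = 9·(133496 + 14833) = 9·148329 = 1334961.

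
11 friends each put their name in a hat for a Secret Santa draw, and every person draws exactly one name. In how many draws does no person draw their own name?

!11 is the nearest integer to 11!/e.
11! = 39916800, and 39916800/e ≈ 14684570.08, so !11 = 14684570.

14684570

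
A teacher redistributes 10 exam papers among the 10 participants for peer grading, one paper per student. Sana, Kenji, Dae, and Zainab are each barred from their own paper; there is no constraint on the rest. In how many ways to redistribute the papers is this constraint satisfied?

2399760

Inclusion-exclusion on the 4 forbidden self-matches:
Σ_{j=0}^{4} (-1)^j C(4,j)(10-j)!
= C(4,0)·10! - C(4,1)·9! + C(4,2)·8! - C(4,3)·7! + C(4,4)·6!
= 3628800 - 1451520 + 241920 - 20160 + 720
= 2399760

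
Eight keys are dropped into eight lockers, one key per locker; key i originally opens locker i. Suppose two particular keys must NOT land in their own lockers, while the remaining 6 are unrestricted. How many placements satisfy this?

30960

Let A_j be the event that the j-th constrained one is fixed. By inclusion-exclusion over the 2 events:
Σ_{j=0}^{2} (-1)^j C(2,j)(8-j)!
= C(2,0)·8! - C(2,1)·7! + C(2,2)·6!
= 40320 - 10080 + 720
= 30960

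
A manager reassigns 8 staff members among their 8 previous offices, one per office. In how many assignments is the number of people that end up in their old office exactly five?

112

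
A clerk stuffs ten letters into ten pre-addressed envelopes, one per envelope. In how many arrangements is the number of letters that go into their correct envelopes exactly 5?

11088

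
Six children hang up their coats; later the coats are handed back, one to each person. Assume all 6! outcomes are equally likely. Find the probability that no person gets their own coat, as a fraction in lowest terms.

Favorable outcomes: !6 = 265.
Total outcomes: 6! = 720.
Probability = 265/720 = 53/144.

53/144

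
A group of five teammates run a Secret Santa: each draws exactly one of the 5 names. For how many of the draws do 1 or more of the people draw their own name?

76

# with exactly i fixed is C(5,i)·!(5-i); sum over i=1..5:
  i=1: C(5,1)·!4 = 5·9 = 45
  i=2: C(5,2)·!3 = 10·2 = 20
  i=3: C(5,3)·!2 = 10·1 = 10
  i=4: C(5,4)·!1 = 5·0 = 0
  i=5: C(5,5)·!0 = 1·1 = 1
Total = 76.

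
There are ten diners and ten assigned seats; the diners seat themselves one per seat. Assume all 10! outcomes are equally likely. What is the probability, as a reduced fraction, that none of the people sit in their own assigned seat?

16481/44800

Favorable outcomes: !10 = 1334961.
Total outcomes: 10! = 3628800.
Probability = 1334961/3628800 = 16481/44800.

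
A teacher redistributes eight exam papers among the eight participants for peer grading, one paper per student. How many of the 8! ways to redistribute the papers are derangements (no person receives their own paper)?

Recurrence: !8 = 7·(!7 + !6).
!8 = 7·(1854 + 265) = 7·2119 = 14833

14833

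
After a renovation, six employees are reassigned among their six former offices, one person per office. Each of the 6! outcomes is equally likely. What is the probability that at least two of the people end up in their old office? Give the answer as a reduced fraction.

191/720

Favorable outcomes: Σ_{i≥2} C(6,i)·!(6-i) = 15·9 + 20·2 + 15·1 + 6·0 + 1·1 = 191.
Total outcomes: 6! = 720.
Probability = 191/720 = 191/720.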